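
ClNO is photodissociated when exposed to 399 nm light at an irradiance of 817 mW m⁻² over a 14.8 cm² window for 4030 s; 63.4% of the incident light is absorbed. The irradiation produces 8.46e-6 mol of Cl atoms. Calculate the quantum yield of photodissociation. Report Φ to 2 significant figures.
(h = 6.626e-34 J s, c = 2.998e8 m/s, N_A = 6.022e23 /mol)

Φ = 0.82

Photon energy at 399 nm: hc/λ = (6.626e-34)(2.998e8)/(399e-9) = 4.979e-19 J.
Energy delivered: (817 mW m⁻²)(14.8e-4 m²)(4030 s) = 4.873 J.
Photons incident: 4.873 / 4.979e-19 = 9.787e18, i.e. 9.787e18/6.022e23 = 1.625e-5 mol.
Photons absorbed: 0.634 × 1.625e-5 = 1.030e-5 mol.
Φ = 8.46e-6 mol / 1.030e-5 mol photons = 0.82.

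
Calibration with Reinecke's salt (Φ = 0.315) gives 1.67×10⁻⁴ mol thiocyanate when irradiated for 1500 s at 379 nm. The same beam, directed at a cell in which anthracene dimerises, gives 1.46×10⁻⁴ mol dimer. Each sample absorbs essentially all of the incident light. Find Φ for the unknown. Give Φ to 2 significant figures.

Φ = 0.28

Photons absorbed by the actinometer: 1.67×10⁻⁴ / 0.315 = 5.302×10⁻⁴ mol.
Φ(unknown) = 1.46×10⁻⁴ / 5.302×10⁻⁴ = 0.28.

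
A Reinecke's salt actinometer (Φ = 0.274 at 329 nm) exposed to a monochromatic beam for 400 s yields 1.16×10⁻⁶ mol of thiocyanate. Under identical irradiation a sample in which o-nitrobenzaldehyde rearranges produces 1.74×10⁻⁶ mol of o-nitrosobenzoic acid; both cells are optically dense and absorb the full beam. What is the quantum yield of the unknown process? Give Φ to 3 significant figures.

Φ = 0.411

Photons absorbed by the actinometer: 1.16×10⁻⁶ / 0.274 = 4.234×10⁻⁶ mol.
Φ(unknown) = 1.74×10⁻⁶ / 4.234×10⁻⁶ = 0.411.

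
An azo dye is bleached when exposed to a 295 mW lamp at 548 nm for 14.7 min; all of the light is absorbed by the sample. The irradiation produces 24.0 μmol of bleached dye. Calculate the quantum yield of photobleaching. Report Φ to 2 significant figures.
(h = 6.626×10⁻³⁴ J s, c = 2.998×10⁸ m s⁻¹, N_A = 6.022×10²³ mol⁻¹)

Product: 24.0 μmol = 2.40×10⁻⁵ mol.
Photon energy at 548 nm: hc/λ = (6.626×10⁻³⁴)(2.998×10⁸)/(548×10⁻⁹) = 3.625×10⁻¹⁹ J.
Energy delivered: (295 mW)(882 s) = 260.2 J.
Photons incident: 260.2 / 3.625×10⁻¹⁹ = 7.178×10²⁰, i.e. 7.178×10²⁰/6.022×10²³ = 0.001192 mol.
Φ = 2.40×10⁻⁵ mol / 0.001192 mol photons = 0.020.

Φ = 0.020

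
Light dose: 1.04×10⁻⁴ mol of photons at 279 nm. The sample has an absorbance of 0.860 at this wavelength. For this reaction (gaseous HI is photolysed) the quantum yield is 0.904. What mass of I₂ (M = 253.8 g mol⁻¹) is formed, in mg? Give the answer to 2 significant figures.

Fraction absorbed: 1 − 10^(−0.860) = 0.8620.
Photons absorbed: 0.8620 × 1.04×10⁻⁴ = 8.965×10⁻⁵ mol.
Product: Φ × n_abs = 0.904 × 8.965×10⁻⁵ = 8.104×10⁻⁵ mol.
Mass: 8.104×10⁻⁵ × 253.8 = 0.02057 g = 21 mg.

21 mg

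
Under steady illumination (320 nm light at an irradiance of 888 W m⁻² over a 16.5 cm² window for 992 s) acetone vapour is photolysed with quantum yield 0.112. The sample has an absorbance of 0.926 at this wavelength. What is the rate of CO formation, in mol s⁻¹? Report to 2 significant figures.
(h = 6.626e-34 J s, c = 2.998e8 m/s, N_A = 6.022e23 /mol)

Photon energy at 320 nm: hc/λ = (6.626e-34)(2.998e8)/(320e-9) = 6.208e-19 J.
Energy delivered: (888 W m⁻²)(16.5e-4 m²)(992 s) = 1453 J.
Photons incident: 1453 / 6.208e-19 = 2.341e21, i.e. 2.341e21/6.022e23 = 0.003887 mol.
Fraction absorbed: 1 − 10^(−0.926) = 0.8814.
Photons absorbed: 0.8814 × 0.003887 = 0.003426 mol.
Product formed: 0.112 × 0.003426 = 3.837e-4 mol.
Rate: 3.837e-4 / 992 s = 3.9e-7 mol s⁻¹.

3.9e-7 mol s⁻¹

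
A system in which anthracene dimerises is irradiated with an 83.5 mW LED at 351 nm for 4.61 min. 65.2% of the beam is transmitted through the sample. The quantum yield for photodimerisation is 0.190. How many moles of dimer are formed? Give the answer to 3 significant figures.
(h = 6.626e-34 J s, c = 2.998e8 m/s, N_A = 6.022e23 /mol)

Photon energy at 351 nm: hc/λ = (6.626e-34)(2.998e8)/(351e-9) = 5.659e-19 J.
Energy delivered: (83.5 mW)(276.6 s) = 23.10 J.
Photons incident: 23.10 / 5.659e-19 = 4.082e19, i.e. 4.082e19/6.022e23 = 6.778e-5 mol.
Fraction absorbed: 1 − 65.2/100 = 0.3480.
Photons absorbed: 0.3480 × 6.778e-5 = 2.359e-5 mol.
Product: Φ × n_abs = 0.190 × 2.359e-5 = 4.482e-6 mol.

4.48e-6 mol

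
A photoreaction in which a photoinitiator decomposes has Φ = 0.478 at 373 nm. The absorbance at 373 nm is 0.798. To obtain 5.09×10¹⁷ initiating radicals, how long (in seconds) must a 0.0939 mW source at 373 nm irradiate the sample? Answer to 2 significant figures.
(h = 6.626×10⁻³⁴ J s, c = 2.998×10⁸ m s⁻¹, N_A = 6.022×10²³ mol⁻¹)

Product: 5.09×10¹⁷ / 6.022×10²³ = 8.452×10⁻⁷ mol.
Photons that must be absorbed: 8.452×10⁻⁷ / 0.478 = 1.768×10⁻⁶ mol.
Fraction absorbed: 1 − 10^(−0.798) = 0.8408.
Incident photons needed: 1.768×10⁻⁶ / 0.8408 = 2.103×10⁻⁶ mol.
Photon energy: hc/λ = 5.326×10⁻¹⁹ J; per mole, 3.207×10⁵ J mol⁻¹.
Energy required: 2.103×10⁻⁶ × 3.207×10⁵ = 0.6744 J.
Time: 0.6744 J / 9.39e-05 W = 7200 s.

t ≈ 7200 s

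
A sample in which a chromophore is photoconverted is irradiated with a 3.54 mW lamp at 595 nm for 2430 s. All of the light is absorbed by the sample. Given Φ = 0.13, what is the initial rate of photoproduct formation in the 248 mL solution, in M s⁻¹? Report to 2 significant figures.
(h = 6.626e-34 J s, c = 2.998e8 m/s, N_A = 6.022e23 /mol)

9.2e-9 M s⁻¹

Photon energy at 595 nm: hc/λ = (6.626e-34)(2.998e8)/(595e-9) = 3.339e-19 J.
Energy delivered: (3.54 mW)(2430 s) = 8.602 J.
Photons incident: 8.602 / 3.339e-19 = 2.576e19, i.e. 2.576e19/6.022e23 = 4.278e-5 mol.
Product formed: 0.13 × 4.278e-5 = 5.561e-6 mol.
Rate: 5.561e-6 mol / (2430 s × 0.248 L) = 9.2e-9 M s⁻¹.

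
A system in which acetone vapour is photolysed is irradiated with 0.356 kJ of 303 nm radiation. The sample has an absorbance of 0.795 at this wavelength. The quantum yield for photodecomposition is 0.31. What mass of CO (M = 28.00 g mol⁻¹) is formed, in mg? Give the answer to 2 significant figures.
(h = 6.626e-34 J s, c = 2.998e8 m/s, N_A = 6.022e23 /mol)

6.6 mg

Photon energy at 303 nm: hc/λ = (6.626e-34)(2.998e8)/(303e-9) = 6.556e-19 J.
Incident energy: 0.356 kJ = 356 J.
Photons incident: 356 / 6.556e-19 = 5.430e20, i.e. 5.430e20/6.022e23 = 9.017e-4 mol.
Fraction absorbed: 1 − 10^(−0.795) = 0.8397.
Photons absorbed: 0.8397 × 9.017e-4 = 7.572e-4 mol.
Product: Φ × n_abs = 0.31 × 7.572e-4 = 2.347e-4 mol.
Mass: 2.347e-4 × 28.00 = 0.006572 g = 6.6 mg.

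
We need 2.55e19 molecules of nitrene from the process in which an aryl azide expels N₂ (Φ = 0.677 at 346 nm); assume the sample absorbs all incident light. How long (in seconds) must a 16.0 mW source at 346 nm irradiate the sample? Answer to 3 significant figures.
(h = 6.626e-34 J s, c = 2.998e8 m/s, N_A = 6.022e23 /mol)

Product: 2.55e19 / 6.022e23 = 4.234e-5 mol.
Photons that must be absorbed: 4.234e-5 / 0.677 = 6.254e-5 mol.
Photon energy: hc/λ = 5.741e-19 J; per mole, 3.457e5 J mol⁻¹.
Energy required: 6.254e-5 × 3.457e5 = 21.62 J.
Time: 21.62 J / 0.016 W = 1350 s.

t ≈ 1350 s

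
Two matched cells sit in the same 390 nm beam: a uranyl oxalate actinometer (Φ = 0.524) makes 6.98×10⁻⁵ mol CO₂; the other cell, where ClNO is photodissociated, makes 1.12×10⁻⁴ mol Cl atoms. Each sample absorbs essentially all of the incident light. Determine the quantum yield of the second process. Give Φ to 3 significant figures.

Photons absorbed by the actinometer: 6.98×10⁻⁵ / 0.524 = 1.332×10⁻⁴ mol.
Φ(unknown) = 1.12×10⁻⁴ / 1.332×10⁻⁴ = 0.841.

Φ = 0.841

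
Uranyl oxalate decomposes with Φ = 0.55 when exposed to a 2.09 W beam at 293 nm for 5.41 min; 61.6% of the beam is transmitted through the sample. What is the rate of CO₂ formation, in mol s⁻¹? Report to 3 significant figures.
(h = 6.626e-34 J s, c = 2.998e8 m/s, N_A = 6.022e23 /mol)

1.08e-6 mol s⁻¹

Photon energy at 293 nm: hc/λ = (6.626e-34)(2.998e8)/(293e-9) = 6.780e-19 J.
Energy delivered: (2.09 W)(324.6 s) = 678.4 J.
Photons incident: 678.4 / 6.780e-19 = 1.001e21, i.e. 1.001e21/6.022e23 = 0.001662 mol.
Fraction absorbed: 1 − 61.6/100 = 0.3840.
Photons absorbed: 0.3840 × 0.001662 = 6.382e-4 mol.
Product formed: 0.55 × 6.382e-4 = 3.510e-4 mol.
Rate: 3.510e-4 / 324.6 s = 1.08e-6 mol s⁻¹.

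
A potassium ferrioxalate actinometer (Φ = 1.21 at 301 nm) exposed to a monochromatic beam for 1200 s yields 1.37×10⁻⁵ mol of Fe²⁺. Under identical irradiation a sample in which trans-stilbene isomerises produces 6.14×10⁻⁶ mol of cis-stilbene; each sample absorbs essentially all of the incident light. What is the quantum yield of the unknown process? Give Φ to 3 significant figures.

Photons absorbed by the actinometer: 1.37×10⁻⁵ / 1.21 = 1.132×10⁻⁵ mol.
Φ(unknown) = 6.14×10⁻⁶ / 1.132×10⁻⁵ = 0.542.

Φ = 0.542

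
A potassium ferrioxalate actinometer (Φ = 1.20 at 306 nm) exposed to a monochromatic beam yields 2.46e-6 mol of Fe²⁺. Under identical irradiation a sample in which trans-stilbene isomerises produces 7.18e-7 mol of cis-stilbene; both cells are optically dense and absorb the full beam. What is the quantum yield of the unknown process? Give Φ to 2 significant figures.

Φ = 0.35

Photons absorbed by the actinometer: 2.46e-6 / 1.20 = 2.050e-6 mol.
Φ(unknown) = 7.18e-7 / 2.050e-6 = 0.35.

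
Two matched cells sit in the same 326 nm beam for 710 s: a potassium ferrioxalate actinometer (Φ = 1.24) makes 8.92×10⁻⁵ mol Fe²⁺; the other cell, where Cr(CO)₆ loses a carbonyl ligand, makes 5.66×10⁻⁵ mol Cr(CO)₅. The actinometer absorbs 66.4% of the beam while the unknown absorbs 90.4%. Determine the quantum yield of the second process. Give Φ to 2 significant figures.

Φ = 0.58

Photons absorbed by the actinometer: 8.92×10⁻⁵ / 1.24 = 7.194×10⁻⁵ mol.
Incident flux: 7.194×10⁻⁵ / 0.664 = 1.083×10⁻⁴ einstein.
Absorbed by unknown: 0.904 × 1.083×10⁻⁴ = 9.790×10⁻⁵ mol.
Φ(unknown) = 5.66×10⁻⁵ / 9.790×10⁻⁵ = 0.58.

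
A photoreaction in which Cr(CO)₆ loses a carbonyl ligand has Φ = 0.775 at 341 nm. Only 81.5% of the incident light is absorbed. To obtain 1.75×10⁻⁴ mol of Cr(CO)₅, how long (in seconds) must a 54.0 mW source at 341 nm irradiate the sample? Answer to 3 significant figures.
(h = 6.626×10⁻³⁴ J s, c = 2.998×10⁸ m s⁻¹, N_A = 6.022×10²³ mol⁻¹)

Photons that must be absorbed: 1.75×10⁻⁴ / 0.775 = 2.258×10⁻⁴ mol.
Incident photons needed: 2.258×10⁻⁴ / 0.815 = 2.771×10⁻⁴ mol.
Photon energy: hc/λ = 5.825×10⁻¹⁹ J; per mole, 3.508×10⁵ J mol⁻¹.
Energy required: 2.771×10⁻⁴ × 3.508×10⁵ = 97.21 J.
Time: 97.21 J / 0.054 W = 1800 s.

t ≈ 1800 s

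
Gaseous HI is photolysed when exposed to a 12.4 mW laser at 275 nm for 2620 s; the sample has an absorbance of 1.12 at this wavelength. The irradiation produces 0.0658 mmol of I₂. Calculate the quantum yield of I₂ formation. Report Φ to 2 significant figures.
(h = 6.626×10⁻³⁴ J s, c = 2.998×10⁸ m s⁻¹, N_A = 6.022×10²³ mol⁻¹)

Product: 0.0658 mmol = 6.58×10⁻⁵ mol.
Photon energy at 275 nm: hc/λ = (6.626×10⁻³⁴)(2.998×10⁸)/(275×10⁻⁹) = 7.224×10⁻¹⁹ J.
Energy delivered: (12.4 mW)(2620 s) = 32.49 J.
Photons incident: 32.49 / 7.224×10⁻¹⁹ = 4.498×10¹⁹, i.e. 4.498×10¹⁹/6.022×10²³ = 7.469×10⁻⁵ mol.
Fraction absorbed: 1 − 10^(−1.12) = 0.9241.
Photons absorbed: 0.9241 × 7.469×10⁻⁵ = 6.902×10⁻⁵ mol.
Φ = 6.58×10⁻⁵ mol / 6.902×10⁻⁵ mol photons = 0.95.

Φ = 0.95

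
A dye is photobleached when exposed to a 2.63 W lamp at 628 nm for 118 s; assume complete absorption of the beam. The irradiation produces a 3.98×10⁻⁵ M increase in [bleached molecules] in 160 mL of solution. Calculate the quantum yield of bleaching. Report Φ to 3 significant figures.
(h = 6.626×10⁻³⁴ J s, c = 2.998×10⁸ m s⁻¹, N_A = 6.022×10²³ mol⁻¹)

Product: (3.98×10⁻⁵ M)(0.16 L) = 6.368×10⁻⁶ mol.
Photon energy at 628 nm: hc/λ = (6.626×10⁻³⁴)(2.998×10⁸)/(628×10⁻⁹) = 3.163×10⁻¹⁹ J.
Energy delivered: (2.63 W)(118 s) = 310.3 J.
Photons incident: 310.3 / 3.163×10⁻¹⁹ = 9.810×10²⁰, i.e. 9.810×10²⁰/6.022×10²³ = 0.001629 mol.
Φ = 6.368×10⁻⁶ mol / 0.001629 mol photons = 0.00391.

Φ = 0.00391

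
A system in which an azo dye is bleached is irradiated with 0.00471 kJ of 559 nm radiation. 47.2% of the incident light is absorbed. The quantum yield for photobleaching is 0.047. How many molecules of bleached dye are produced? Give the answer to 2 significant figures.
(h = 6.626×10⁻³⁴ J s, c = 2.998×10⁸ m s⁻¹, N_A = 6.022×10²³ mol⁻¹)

Photon energy at 559 nm: hc/λ = (6.626×10⁻³⁴)(2.998×10⁸)/(559×10⁻⁹) = 3.554×10⁻¹⁹ J.
Incident energy: 0.00471 kJ = 4.71 J.
Photons incident: 4.71 / 3.554×10⁻¹⁹ = 1.325×10¹⁹, i.e. 1.325×10¹⁹/6.022×10²³ = 2.200×10⁻⁵ mol.
Photons absorbed: 0.472 × 2.200×10⁻⁵ = 1.038×10⁻⁵ mol.
Product: Φ × n_abs = 0.047 × 1.038×10⁻⁵ = 4.879×10⁻⁷ mol.
As a count: 4.879×10⁻⁷ × 6.022×10²³ = 2.9×10¹⁷.

2.9×10¹⁷ molecules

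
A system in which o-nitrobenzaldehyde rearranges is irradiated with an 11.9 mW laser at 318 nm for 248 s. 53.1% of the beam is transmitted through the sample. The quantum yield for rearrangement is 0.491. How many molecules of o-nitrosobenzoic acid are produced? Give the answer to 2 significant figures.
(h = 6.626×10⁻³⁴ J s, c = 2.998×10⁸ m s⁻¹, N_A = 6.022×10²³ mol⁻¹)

1.1×10¹⁸ molecules

Photon energy at 318 nm: hc/λ = (6.626×10⁻³⁴)(2.998×10⁸)/(318×10⁻⁹) = 6.247×10⁻¹⁹ J.
Energy delivered: (11.9 mW)(248 s) = 2.951 J.
Photons incident: 2.951 / 6.247×10⁻¹⁹ = 4.724×10¹⁸, i.e. 4.724×10¹⁸/6.022×10²³ = 7.845×10⁻⁶ mol.
Fraction absorbed: 1 − 53.1/100 = 0.4690.
Photons absorbed: 0.4690 × 7.845×10⁻⁶ = 3.679×10⁻⁶ mol.
Product: Φ × n_abs = 0.491 × 3.679×10⁻⁶ = 1.806×10⁻⁶ mol.
As a count: 1.806×10⁻⁶ × 6.022×10²³ = 1.1×10¹⁸.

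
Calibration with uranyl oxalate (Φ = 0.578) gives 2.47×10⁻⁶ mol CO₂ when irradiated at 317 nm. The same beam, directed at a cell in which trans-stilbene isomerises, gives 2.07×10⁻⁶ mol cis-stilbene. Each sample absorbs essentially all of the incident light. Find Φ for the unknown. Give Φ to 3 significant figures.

Photons absorbed by the actinometer: 2.47×10⁻⁶ / 0.578 = 4.273×10⁻⁶ mol.
Φ(unknown) = 2.07×10⁻⁶ / 4.273×10⁻⁶ = 0.484.

Φ = 0.484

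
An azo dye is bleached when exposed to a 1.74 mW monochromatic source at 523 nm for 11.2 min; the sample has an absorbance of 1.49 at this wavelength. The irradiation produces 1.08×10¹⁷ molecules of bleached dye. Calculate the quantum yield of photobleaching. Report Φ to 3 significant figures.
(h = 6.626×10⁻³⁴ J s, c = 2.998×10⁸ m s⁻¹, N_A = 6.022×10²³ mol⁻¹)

Φ = 0.0363

Product: 1.08×10¹⁷ / 6.022×10²³ = 1.793×10⁻⁷ mol.
Photon energy at 523 nm: hc/λ = (6.626×10⁻³⁴)(2.998×10⁸)/(523×10⁻⁹) = 3.798×10⁻¹⁹ J.
Energy delivered: (1.74 mW)(672 s) = 1.169 J.
Photons incident: 1.169 / 3.798×10⁻¹⁹ = 3.078×10¹⁸, i.e. 3.078×10¹⁸/6.022×10²³ = 5.111×10⁻⁶ mol.
Fraction absorbed: 1 − 10^(−1.49) = 0.9676.
Photons absorbed: 0.9676 × 5.111×10⁻⁶ = 4.945×10⁻⁶ mol.
Φ = 1.793×10⁻⁷ mol / 4.945×10⁻⁶ mol photons = 0.0363.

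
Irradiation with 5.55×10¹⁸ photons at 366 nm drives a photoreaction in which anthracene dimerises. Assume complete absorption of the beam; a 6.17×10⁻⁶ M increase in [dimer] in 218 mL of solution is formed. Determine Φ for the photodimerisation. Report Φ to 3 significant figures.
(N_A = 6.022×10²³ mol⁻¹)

Φ = 0.146

Product: (6.17×10⁻⁶ M)(0.218 L) = 1.345×10⁻⁶ mol.
Moles of photons: 5.55×10¹⁸ / 6.022×10²³ = 9.216×10⁻⁶ mol.
Φ = 1.345×10⁻⁶ mol / 9.216×10⁻⁶ mol photons = 0.146.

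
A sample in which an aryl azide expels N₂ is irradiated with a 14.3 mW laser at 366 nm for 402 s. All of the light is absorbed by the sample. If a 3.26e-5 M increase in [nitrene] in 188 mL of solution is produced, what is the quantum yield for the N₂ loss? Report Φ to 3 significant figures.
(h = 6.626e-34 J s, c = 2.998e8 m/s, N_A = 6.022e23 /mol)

Product: (3.26e-5 M)(0.188 L) = 6.129e-6 mol.
Photon energy at 366 nm: hc/λ = (6.626e-34)(2.998e8)/(366e-9) = 5.428e-19 J.
Energy delivered: (14.3 mW)(402 s) = 5.749 J.
Photons incident: 5.749 / 5.428e-19 = 1.059e19, i.e. 1.059e19/6.022e23 = 1.759e-5 mol.
Φ = 6.129e-6 mol / 1.759e-5 mol photons = 0.348.

Φ = 0.348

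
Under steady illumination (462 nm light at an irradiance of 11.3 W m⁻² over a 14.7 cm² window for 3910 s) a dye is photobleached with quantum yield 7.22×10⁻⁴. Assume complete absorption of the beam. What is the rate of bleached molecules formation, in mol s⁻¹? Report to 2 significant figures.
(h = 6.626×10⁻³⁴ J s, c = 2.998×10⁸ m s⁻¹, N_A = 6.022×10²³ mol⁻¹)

Photon energy at 462 nm: hc/λ = (6.626×10⁻³⁴)(2.998×10⁸)/(462×10⁻⁹) = 4.300×10⁻¹⁹ J.
Energy delivered: (11.3 W m⁻²)(14.7×10⁻⁴ m²)(3910 s) = 64.95 J.
Photons incident: 64.95 / 4.300×10⁻¹⁹ = 1.510×10²⁰, i.e. 1.510×10²⁰/6.022×10²³ = 2.507×10⁻⁴ mol.
Product formed: 7.22×10⁻⁴ × 2.507×10⁻⁴ = 1.810×10⁻⁷ mol.
Rate: 1.810×10⁻⁷ / 3910 s = 4.6×10⁻¹¹ mol s⁻¹.

4.6×10⁻¹¹ mol s⁻¹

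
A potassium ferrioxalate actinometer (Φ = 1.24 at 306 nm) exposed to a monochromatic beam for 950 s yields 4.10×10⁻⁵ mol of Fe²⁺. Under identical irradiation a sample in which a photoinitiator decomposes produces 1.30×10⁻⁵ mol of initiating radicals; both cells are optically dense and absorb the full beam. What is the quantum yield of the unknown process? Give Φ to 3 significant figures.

Photons absorbed by the actinometer: 4.10×10⁻⁵ / 1.24 = 3.306×10⁻⁵ mol.
Φ(unknown) = 1.30×10⁻⁵ / 3.306×10⁻⁵ = 0.393.

Φ = 0.393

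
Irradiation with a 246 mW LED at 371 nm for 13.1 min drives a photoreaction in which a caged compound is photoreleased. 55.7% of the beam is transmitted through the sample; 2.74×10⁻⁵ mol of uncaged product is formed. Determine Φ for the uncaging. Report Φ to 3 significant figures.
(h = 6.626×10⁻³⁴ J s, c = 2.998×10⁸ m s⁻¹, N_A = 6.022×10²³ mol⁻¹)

Φ = 0.103

Photon energy at 371 nm: hc/λ = (6.626×10⁻³⁴)(2.998×10⁸)/(371×10⁻⁹) = 5.354×10⁻¹⁹ J.
Energy delivered: (246 mW)(786 s) = 193.4 J.
Photons incident: 193.4 / 5.354×10⁻¹⁹ = 3.612×10²⁰, i.e. 3.612×10²⁰/6.022×10²³ = 5.998×10⁻⁴ mol.
Fraction absorbed: 1 − 55.7/100 = 0.4430.
Photons absorbed: 0.4430 × 5.998×10⁻⁴ = 2.657×10⁻⁴ mol.
Φ = 2.74×10⁻⁵ mol / 2.657×10⁻⁴ mol photons = 0.103.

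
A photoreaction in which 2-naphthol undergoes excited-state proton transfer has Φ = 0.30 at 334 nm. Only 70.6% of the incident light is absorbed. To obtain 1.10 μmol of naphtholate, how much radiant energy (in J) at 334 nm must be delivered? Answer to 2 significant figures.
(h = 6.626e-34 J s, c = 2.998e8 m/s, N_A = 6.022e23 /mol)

1.9 J

Product: 1.10 μmol = 1.10e-6 mol.
Photons that must be absorbed: 1.10e-6 / 0.30 = 3.667e-6 mol.
Incident photons needed: 3.667e-6 / 0.706 = 5.194e-6 mol.
Photon energy: hc/λ = 5.948e-19 J; per mole, 3.582e5 J mol⁻¹.
Energy required: 5.194e-6 × 3.582e5 = 1.9 J.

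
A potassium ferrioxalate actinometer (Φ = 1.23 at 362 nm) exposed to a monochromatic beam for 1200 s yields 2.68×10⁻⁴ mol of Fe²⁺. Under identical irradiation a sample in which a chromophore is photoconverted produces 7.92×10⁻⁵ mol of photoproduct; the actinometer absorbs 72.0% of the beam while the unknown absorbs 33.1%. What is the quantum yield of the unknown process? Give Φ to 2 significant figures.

Φ = 0.79

Photons absorbed by the actinometer: 2.68×10⁻⁴ / 1.23 = 2.179×10⁻⁴ mol.
Incident flux: 2.179×10⁻⁴ / 0.720 = 3.026×10⁻⁴ einstein.
Absorbed by unknown: 0.331 × 3.026×10⁻⁴ = 1.002×10⁻⁴ mol.
Φ(unknown) = 7.92×10⁻⁵ / 1.002×10⁻⁴ = 0.79.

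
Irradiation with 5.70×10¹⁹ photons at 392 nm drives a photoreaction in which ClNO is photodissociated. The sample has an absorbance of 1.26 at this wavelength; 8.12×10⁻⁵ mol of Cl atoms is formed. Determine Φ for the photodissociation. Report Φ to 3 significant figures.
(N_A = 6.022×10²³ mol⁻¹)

Moles of photons: 5.70×10¹⁹ / 6.022×10²³ = 9.465×10⁻⁵ mol.
Fraction absorbed: 1 − 10^(−1.26) = 0.9450.
Photons absorbed: 0.9450 × 9.465×10⁻⁵ = 8.944×10⁻⁵ mol.
Φ = 8.12×10⁻⁵ mol / 8.944×10⁻⁵ mol photons = 0.908.

Φ = 0.908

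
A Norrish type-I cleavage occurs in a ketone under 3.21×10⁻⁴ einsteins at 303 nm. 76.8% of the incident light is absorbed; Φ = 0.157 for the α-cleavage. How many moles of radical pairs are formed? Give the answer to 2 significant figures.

3.9×10⁻⁵ mol

Photons absorbed: 0.768 × 3.21×10⁻⁴ = 2.465×10⁻⁴ mol.
Product: Φ × n_abs = 0.157 × 2.465×10⁻⁴ = 3.870×10⁻⁵ mol.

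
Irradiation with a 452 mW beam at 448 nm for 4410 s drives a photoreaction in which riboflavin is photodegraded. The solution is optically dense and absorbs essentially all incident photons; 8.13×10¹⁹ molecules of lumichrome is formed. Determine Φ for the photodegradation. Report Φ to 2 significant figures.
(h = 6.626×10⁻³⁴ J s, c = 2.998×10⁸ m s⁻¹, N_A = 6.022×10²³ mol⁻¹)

Product: 8.13×10¹⁹ / 6.022×10²³ = 1.350×10⁻⁴ mol.
Photon energy at 448 nm: hc/λ = (6.626×10⁻³⁴)(2.998×10⁸)/(448×10⁻⁹) = 4.434×10⁻¹⁹ J.
Energy delivered: (452 mW)(4410 s) = 1993 J.
Photons incident: 1993 / 4.434×10⁻¹⁹ = 4.495×10²¹, i.e. 4.495×10²¹/6.022×10²³ = 0.007464 mol.
Φ = 1.350×10⁻⁴ mol / 0.007464 mol photons = 0.018.

Φ = 0.018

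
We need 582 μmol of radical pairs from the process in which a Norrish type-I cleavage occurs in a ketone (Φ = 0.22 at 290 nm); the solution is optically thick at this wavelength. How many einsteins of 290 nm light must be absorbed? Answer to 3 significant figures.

0.00265 einstein

Product: 582 μmol = 5.82e-4 mol.
Photons that must be absorbed: 5.82e-4 / 0.22 = 0.002645 mol.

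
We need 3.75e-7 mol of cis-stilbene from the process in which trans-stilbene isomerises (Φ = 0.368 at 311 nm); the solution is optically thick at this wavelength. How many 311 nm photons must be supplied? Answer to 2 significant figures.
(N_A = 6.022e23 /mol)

6.1e17 photons

Photons that must be absorbed: 3.75e-7 / 0.368 = 1.019e-6 mol.
Photon count: 1.019e-6 × 6.022e23 = 6.1e17.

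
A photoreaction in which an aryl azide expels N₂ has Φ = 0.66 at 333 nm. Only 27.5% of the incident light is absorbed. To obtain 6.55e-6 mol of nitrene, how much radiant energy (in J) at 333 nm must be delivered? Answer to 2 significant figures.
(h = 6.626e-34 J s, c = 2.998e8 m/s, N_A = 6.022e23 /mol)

13 J

Photons that must be absorbed: 6.55e-6 / 0.66 = 9.924e-6 mol.
Incident photons needed: 9.924e-6 / 0.275 = 3.609e-5 mol.
Photon energy: hc/λ = 5.965e-19 J; per mole, 3.592e5 J mol⁻¹.
Energy required: 3.609e-5 × 3.592e5 = 13 J.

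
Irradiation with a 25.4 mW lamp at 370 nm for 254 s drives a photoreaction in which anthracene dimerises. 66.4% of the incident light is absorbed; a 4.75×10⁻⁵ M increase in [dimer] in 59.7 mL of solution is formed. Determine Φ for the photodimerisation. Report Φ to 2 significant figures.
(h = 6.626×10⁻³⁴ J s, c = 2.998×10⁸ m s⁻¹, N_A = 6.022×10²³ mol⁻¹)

Product: (4.75×10⁻⁵ M)(0.0597 L) = 2.836×10⁻⁶ mol.
Photon energy at 370 nm: hc/λ = (6.626×10⁻³⁴)(2.998×10⁸)/(370×10⁻⁹) = 5.369×10⁻¹⁹ J.
Energy delivered: (25.4 mW)(254 s) = 6.452 J.
Photons incident: 6.452 / 5.369×10⁻¹⁹ = 1.202×10¹⁹, i.e. 1.202×10¹⁹/6.022×10²³ = 1.996×10⁻⁵ mol.
Photons absorbed: 0.664 × 1.996×10⁻⁵ = 1.325×10⁻⁵ mol.
Φ = 2.836×10⁻⁶ mol / 1.325×10⁻⁵ mol photons = 0.21.

Φ = 0.21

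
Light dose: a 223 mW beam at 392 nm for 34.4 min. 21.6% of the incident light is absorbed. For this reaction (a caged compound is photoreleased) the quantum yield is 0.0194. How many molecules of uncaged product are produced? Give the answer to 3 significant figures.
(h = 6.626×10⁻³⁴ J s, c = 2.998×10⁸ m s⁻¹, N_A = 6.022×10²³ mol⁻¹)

3.81×10¹⁸ molecules

Photon energy at 392 nm: hc/λ = (6.626×10⁻³⁴)(2.998×10⁸)/(392×10⁻⁹) = 5.068×10⁻¹⁹ J.
Energy delivered: (223 mW)(2064 s) = 460.3 J.
Photons incident: 460.3 / 5.068×10⁻¹⁹ = 9.082×10²⁰, i.e. 9.082×10²⁰/6.022×10²³ = 0.001508 mol.
Photons absorbed: 0.216 × 0.001508 = 3.257×10⁻⁴ mol.
Product: Φ × n_abs = 0.0194 × 3.257×10⁻⁴ = 6.319×10⁻⁶ mol.
As a count: 6.319×10⁻⁶ × 6.022×10²³ = 3.81×10¹⁸.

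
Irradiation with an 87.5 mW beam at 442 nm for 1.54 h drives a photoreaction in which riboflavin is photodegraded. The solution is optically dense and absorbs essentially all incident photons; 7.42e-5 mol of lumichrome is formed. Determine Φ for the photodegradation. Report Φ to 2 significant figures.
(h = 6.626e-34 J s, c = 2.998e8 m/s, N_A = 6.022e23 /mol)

Φ = 0.041

Photon energy at 442 nm: hc/λ = (6.626e-34)(2.998e8)/(442e-9) = 4.494e-19 J.
Energy delivered: (87.5 mW)(5544 s) = 485.1 J.
Photons incident: 485.1 / 4.494e-19 = 1.079e21, i.e. 1.079e21/6.022e23 = 0.001792 mol.
Φ = 7.42e-5 mol / 0.001792 mol photons = 0.041.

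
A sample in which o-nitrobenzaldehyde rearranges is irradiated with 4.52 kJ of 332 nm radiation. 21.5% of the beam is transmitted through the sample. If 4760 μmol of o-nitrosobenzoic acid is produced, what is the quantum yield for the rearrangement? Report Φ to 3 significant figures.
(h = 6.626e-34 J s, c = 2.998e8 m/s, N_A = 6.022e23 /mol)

Φ = 0.483

Product: 4760 μmol = 0.00476 mol.
Photon energy at 332 nm: hc/λ = (6.626e-34)(2.998e8)/(332e-9) = 5.983e-19 J.
Incident energy: 4.52 kJ = 4520 J.
Photons incident: 4520 / 5.983e-19 = 7.555e21, i.e. 7.555e21/6.022e23 = 0.01255 mol.
Fraction absorbed: 1 − 21.5/100 = 0.7850.
Photons absorbed: 0.7850 × 0.01255 = 0.009852 mol.
Φ = 0.00476 mol / 0.009852 mol photons = 0.483.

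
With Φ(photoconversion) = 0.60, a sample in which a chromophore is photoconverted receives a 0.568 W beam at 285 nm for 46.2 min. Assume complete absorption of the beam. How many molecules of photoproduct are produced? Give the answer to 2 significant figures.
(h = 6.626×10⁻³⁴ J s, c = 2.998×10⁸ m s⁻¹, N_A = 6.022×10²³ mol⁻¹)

1.4×10²¹ molecules

Photon energy at 285 nm: hc/λ = (6.626×10⁻³⁴)(2.998×10⁸)/(285×10⁻⁹) = 6.970×10⁻¹⁹ J.
Energy delivered: (0.568 W)(2772 s) = 1574 J.
Photons incident: 1574 / 6.970×10⁻¹⁹ = 2.258×10²¹, i.e. 2.258×10²¹/6.022×10²³ = 0.003750 mol.
Product: Φ × n_abs = 0.60 × 0.003750 = 0.002250 mol.
As a count: 0.002250 × 6.022×10²³ = 1.4×10²¹.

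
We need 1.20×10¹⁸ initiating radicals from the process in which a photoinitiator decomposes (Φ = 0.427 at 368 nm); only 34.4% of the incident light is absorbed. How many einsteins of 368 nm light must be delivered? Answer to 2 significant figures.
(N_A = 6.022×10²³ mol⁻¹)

1.4×10⁻⁵ einstein

Product: 1.20×10¹⁸ / 6.022×10²³ = 1.993×10⁻⁶ mol.
Photons that must be absorbed: 1.993×10⁻⁶ / 0.427 = 4.667×10⁻⁶ mol.
Incident photons needed: 4.667×10⁻⁶ / 0.344 = 1.357×10⁻⁵ mol.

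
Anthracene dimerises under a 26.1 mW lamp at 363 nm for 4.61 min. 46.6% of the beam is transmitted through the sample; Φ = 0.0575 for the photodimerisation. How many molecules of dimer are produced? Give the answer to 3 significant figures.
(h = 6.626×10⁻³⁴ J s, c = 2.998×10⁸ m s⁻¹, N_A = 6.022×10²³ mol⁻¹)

Photon energy at 363 nm: hc/λ = (6.626×10⁻³⁴)(2.998×10⁸)/(363×10⁻⁹) = 5.472×10⁻¹⁹ J.
Energy delivered: (26.1 mW)(276.6 s) = 7.219 J.
Photons incident: 7.219 / 5.472×10⁻¹⁹ = 1.319×10¹⁹, i.e. 1.319×10¹⁹/6.022×10²³ = 2.190×10⁻⁵ mol.
Fraction absorbed: 1 − 46.6/100 = 0.5340.
Photons absorbed: 0.5340 × 2.190×10⁻⁵ = 1.169×10⁻⁵ mol.
Product: Φ × n_abs = 0.0575 × 1.169×10⁻⁵ = 6.722×10⁻⁷ mol.
As a count: 6.722×10⁻⁷ × 6.022×10²³ = 4.05×10¹⁷.

4.05×10¹⁷ molecules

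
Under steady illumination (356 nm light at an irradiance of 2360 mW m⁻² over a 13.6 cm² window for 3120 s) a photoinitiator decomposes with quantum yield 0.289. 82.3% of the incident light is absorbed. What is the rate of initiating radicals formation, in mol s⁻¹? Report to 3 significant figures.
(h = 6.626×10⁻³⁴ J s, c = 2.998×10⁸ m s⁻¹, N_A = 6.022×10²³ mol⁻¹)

2.27×10⁻⁹ mol s⁻¹

Photon energy at 356 nm: hc/λ = (6.626×10⁻³⁴)(2.998×10⁸)/(356×10⁻⁹) = 5.580×10⁻¹⁹ J.
Energy delivered: (2360 mW m⁻²)(13.6×10⁻⁴ m²)(3120 s) = 10.01 J.
Photons incident: 10.01 / 5.580×10⁻¹⁹ = 1.794×10¹⁹, i.e. 1.794×10¹⁹/6.022×10²³ = 2.979×10⁻⁵ mol.
Photons absorbed: 0.823 × 2.979×10⁻⁵ = 2.452×10⁻⁵ mol.
Product formed: 0.289 × 2.452×10⁻⁵ = 7.086×10⁻⁶ mol.
Rate: 7.086×10⁻⁶ / 3120 s = 2.27×10⁻⁹ mol s⁻¹.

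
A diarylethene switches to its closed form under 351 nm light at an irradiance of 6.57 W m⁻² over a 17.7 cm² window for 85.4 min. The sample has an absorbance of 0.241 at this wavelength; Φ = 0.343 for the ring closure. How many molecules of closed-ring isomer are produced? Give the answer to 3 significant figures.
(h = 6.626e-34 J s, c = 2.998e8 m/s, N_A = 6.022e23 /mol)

1.54e19 molecules

Photon energy at 351 nm: hc/λ = (6.626e-34)(2.998e8)/(351e-9) = 5.659e-19 J.
Energy delivered: (6.57 W m⁻²)(17.7e-4 m²)(5124 s) = 59.59 J.
Photons incident: 59.59 / 5.659e-19 = 1.053e20, i.e. 1.053e20/6.022e23 = 1.749e-4 mol.
Fraction absorbed: 1 − 10^(−0.241) = 0.4259.
Photons absorbed: 0.4259 × 1.749e-4 = 7.449e-5 mol.
Product: Φ × n_abs = 0.343 × 7.449e-5 = 2.555e-5 mol.
As a count: 2.555e-5 × 6.022e23 = 1.54e19.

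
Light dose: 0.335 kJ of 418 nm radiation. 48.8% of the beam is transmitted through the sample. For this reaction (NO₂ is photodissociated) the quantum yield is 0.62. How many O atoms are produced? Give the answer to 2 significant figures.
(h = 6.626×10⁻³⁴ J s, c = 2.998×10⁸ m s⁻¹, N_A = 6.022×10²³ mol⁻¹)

Photon energy at 418 nm: hc/λ = (6.626×10⁻³⁴)(2.998×10⁸)/(418×10⁻⁹) = 4.752×10⁻¹⁹ J.
Incident energy: 0.335 kJ = 335 J.
Photons incident: 335 / 4.752×10⁻¹⁹ = 7.050×10²⁰, i.e. 7.050×10²⁰/6.022×10²³ = 0.001171 mol.
Fraction absorbed: 1 − 48.8/100 = 0.5120.
Photons absorbed: 0.5120 × 0.001171 = 5.996×10⁻⁴ mol.
Product: Φ × n_abs = 0.62 × 5.996×10⁻⁴ = 3.718×10⁻⁴ mol.
As a count: 3.718×10⁻⁴ × 6.022×10²³ = 2.2×10²⁰.

2.2×10²⁰ atoms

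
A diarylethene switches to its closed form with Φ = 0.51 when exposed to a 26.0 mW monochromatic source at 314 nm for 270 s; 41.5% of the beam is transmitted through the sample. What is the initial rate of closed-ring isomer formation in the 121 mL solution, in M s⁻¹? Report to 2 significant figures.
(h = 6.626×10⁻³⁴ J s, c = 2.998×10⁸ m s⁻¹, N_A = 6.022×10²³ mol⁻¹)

1.7×10⁻⁷ M s⁻¹

Photon energy at 314 nm: hc/λ = (6.626×10⁻³⁴)(2.998×10⁸)/(314×10⁻⁹) = 6.326×10⁻¹⁹ J.
Energy delivered: (26.0 mW)(270 s) = 7.020 J.
Photons incident: 7.020 / 6.326×10⁻¹⁹ = 1.110×10¹⁹, i.e. 1.110×10¹⁹/6.022×10²³ = 1.843×10⁻⁵ mol.
Fraction absorbed: 1 − 41.5/100 = 0.5850.
Photons absorbed: 0.5850 × 1.843×10⁻⁵ = 1.078×10⁻⁵ mol.
Product formed: 0.51 × 1.078×10⁻⁵ = 5.498×10⁻⁶ mol.
Rate: 5.498×10⁻⁶ mol / (270 s × 0.121 L) = 1.7×10⁻⁷ M s⁻¹.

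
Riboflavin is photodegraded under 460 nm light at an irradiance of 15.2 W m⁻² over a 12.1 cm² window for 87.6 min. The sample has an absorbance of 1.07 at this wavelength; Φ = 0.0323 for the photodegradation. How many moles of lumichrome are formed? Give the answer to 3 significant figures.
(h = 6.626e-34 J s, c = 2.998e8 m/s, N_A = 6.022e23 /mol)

1.10e-5 mol

Photon energy at 460 nm: hc/λ = (6.626e-34)(2.998e8)/(460e-9) = 4.318e-19 J.
Energy delivered: (15.2 W m⁻²)(12.1e-4 m²)(5256 s) = 96.67 J.
Photons incident: 96.67 / 4.318e-19 = 2.239e20, i.e. 2.239e20/6.022e23 = 3.718e-4 mol.
Fraction absorbed: 1 − 10^(−1.07) = 0.9149.
Photons absorbed: 0.9149 × 3.718e-4 = 3.402e-4 mol.
Product: Φ × n_abs = 0.0323 × 3.402e-4 = 1.099e-5 mol.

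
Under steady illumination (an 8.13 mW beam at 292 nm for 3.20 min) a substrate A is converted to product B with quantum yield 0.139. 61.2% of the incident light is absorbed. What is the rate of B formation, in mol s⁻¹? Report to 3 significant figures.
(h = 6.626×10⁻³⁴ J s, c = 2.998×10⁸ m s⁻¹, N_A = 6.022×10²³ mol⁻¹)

Photon energy at 292 nm: hc/λ = (6.626×10⁻³⁴)(2.998×10⁸)/(292×10⁻⁹) = 6.803×10⁻¹⁹ J.
Energy delivered: (8.13 mW)(192 s) = 1.561 J.
Photons incident: 1.561 / 6.803×10⁻¹⁹ = 2.295×10¹⁸, i.e. 2.295×10¹⁸/6.022×10²³ = 3.811×10⁻⁶ mol.
Photons absorbed: 0.612 × 3.811×10⁻⁶ = 2.332×10⁻⁶ mol.
Product formed: 0.139 × 2.332×10⁻⁶ = 3.241×10⁻⁷ mol.
Rate: 3.241×10⁻⁷ / 192 s = 1.69×10⁻⁹ mol s⁻¹.

1.69×10⁻⁹ mol s⁻¹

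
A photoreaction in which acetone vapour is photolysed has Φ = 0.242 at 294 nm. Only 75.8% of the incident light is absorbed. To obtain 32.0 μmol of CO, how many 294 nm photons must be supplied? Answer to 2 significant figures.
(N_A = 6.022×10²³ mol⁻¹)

1.1×10²⁰ photons

Product: 32.0 μmol = 3.20×10⁻⁵ mol.
Photons that must be absorbed: 3.20×10⁻⁵ / 0.242 = 1.322×10⁻⁴ mol.
Incident photons needed: 1.322×10⁻⁴ / 0.758 = 1.744×10⁻⁴ mol.
Photon count: 1.744×10⁻⁴ × 6.022×10²³ = 1.1×10²⁰.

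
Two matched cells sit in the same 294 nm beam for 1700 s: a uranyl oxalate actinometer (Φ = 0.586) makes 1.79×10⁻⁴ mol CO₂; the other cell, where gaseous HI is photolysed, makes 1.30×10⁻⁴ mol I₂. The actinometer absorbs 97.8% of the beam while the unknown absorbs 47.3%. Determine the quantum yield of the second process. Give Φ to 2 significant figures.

Φ = 0.88

Photons absorbed by the actinometer: 1.79×10⁻⁴ / 0.586 = 3.055×10⁻⁴ mol.
Incident flux: 3.055×10⁻⁴ / 0.978 = 3.124×10⁻⁴ einstein.
Absorbed by unknown: 0.473 × 3.124×10⁻⁴ = 1.478×10⁻⁴ mol.
Φ(unknown) = 1.30×10⁻⁴ / 1.478×10⁻⁴ = 0.88.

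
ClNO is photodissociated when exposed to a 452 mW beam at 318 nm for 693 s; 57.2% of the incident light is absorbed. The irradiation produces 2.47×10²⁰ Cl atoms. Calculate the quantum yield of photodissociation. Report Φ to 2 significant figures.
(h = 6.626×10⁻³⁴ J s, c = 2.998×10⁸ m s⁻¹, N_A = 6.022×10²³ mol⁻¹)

Φ = 0.86

Product: 2.47×10²⁰ / 6.022×10²³ = 4.102×10⁻⁴ mol.
Photon energy at 318 nm: hc/λ = (6.626×10⁻³⁴)(2.998×10⁸)/(318×10⁻⁹) = 6.247×10⁻¹⁹ J.
Energy delivered: (452 mW)(693 s) = 313.2 J.
Photons incident: 313.2 / 6.247×10⁻¹⁹ = 5.014×10²⁰, i.e. 5.014×10²⁰/6.022×10²³ = 8.326×10⁻⁴ mol.
Photons absorbed: 0.572 × 8.326×10⁻⁴ = 4.762×10⁻⁴ mol.
Φ = 4.102×10⁻⁴ mol / 4.762×10⁻⁴ mol photons = 0.86.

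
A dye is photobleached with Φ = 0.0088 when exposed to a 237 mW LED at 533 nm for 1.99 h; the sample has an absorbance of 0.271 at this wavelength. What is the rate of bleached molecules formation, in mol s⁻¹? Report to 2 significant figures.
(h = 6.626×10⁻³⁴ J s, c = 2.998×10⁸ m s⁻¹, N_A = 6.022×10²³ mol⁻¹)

Photon energy at 533 nm: hc/λ = (6.626×10⁻³⁴)(2.998×10⁸)/(533×10⁻⁹) = 3.727×10⁻¹⁹ J.
Energy delivered: (237 mW)(7164 s) = 1698 J.
Photons incident: 1698 / 3.727×10⁻¹⁹ = 4.556×10²¹, i.e. 4.556×10²¹/6.022×10²³ = 0.007566 mol.
Fraction absorbed: 1 − 10^(−0.271) = 0.4642.
Photons absorbed: 0.4642 × 0.007566 = 0.003512 mol.
Product formed: 0.0088 × 0.003512 = 3.091×10⁻⁵ mol.
Rate: 3.091×10⁻⁵ / 7164 s = 4.3×10⁻⁹ mol s⁻¹.

4.3×10⁻⁹ mol s⁻¹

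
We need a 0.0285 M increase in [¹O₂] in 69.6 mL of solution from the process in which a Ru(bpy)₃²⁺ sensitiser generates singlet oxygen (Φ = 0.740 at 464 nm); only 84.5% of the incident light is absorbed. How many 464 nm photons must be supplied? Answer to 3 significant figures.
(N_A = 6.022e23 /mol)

Product: (0.0285 M)(0.0696 L) = 0.001984 mol.
Photons that must be absorbed: 0.001984 / 0.740 = 0.002681 mol.
Incident photons needed: 0.002681 / 0.845 = 0.003173 mol.
Photon count: 0.003173 × 6.022e23 = 1.91e21.

1.91e21 photons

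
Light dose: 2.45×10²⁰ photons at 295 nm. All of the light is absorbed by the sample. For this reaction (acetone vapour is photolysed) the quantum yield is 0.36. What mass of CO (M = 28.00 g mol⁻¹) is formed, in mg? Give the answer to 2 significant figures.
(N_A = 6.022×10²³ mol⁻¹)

Moles of photons: 2.45×10²⁰ / 6.022×10²³ = 4.068×10⁻⁴ mol.
Product: Φ × n_abs = 0.36 × 4.068×10⁻⁴ = 1.464×10⁻⁴ mol.
Mass: 1.464×10⁻⁴ × 28.00 = 0.004099 g = 4.1 mg.

4.1 mg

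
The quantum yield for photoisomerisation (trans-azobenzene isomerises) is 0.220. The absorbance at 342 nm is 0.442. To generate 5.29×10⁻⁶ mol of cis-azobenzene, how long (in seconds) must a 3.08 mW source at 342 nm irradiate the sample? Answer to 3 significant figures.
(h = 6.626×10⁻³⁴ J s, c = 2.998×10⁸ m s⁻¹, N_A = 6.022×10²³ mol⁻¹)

t ≈ 4280 s

Photons that must be absorbed: 5.29×10⁻⁶ / 0.220 = 2.405×10⁻⁵ mol.
Fraction absorbed: 1 − 10^(−0.442) = 0.6386.
Incident photons needed: 2.405×10⁻⁵ / 0.6386 = 3.766×10⁻⁵ mol.
Photon energy: hc/λ = 5.808×10⁻¹⁹ J; per mole, 3.498×10⁵ J mol⁻¹.
Energy required: 3.766×10⁻⁵ × 3.498×10⁵ = 13.17 J.
Time: 13.17 J / 0.00308 W = 4280 s.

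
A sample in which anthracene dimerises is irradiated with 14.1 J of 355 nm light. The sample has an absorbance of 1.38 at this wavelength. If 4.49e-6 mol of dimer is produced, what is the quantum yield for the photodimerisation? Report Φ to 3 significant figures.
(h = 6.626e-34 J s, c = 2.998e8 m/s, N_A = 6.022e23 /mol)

Φ = 0.112

Photon energy at 355 nm: hc/λ = (6.626e-34)(2.998e8)/(355e-9) = 5.596e-19 J.
Photons incident: 14.1 / 5.596e-19 = 2.520e19, i.e. 2.520e19/6.022e23 = 4.185e-5 mol.
Fraction absorbed: 1 − 10^(−1.38) = 0.9583.
Photons absorbed: 0.9583 × 4.185e-5 = 4.010e-5 mol.
Φ = 4.49e-6 mol / 4.010e-5 mol photons = 0.112.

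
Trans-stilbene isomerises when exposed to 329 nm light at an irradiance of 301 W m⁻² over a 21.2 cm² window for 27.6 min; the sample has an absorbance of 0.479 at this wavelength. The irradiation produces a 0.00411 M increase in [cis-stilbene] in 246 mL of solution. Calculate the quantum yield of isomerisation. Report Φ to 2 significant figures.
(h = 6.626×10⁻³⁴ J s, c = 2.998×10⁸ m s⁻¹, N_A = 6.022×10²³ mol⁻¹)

Product: (0.00411 M)(0.246 L) = 0.001011 mol.
Photon energy at 329 nm: hc/λ = (6.626×10⁻³⁴)(2.998×10⁸)/(329×10⁻⁹) = 6.038×10⁻¹⁹ J.
Energy delivered: (301 W m⁻²)(21.2×10⁻⁴ m²)(1656 s) = 1057 J.
Photons incident: 1057 / 6.038×10⁻¹⁹ = 1.751×10²¹, i.e. 1.751×10²¹/6.022×10²³ = 0.002908 mol.
Fraction absorbed: 1 − 10^(−0.479) = 0.6681.
Photons absorbed: 0.6681 × 0.002908 = 0.001943 mol.
Φ = 0.001011 mol / 0.001943 mol photons = 0.52.

Φ = 0.52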